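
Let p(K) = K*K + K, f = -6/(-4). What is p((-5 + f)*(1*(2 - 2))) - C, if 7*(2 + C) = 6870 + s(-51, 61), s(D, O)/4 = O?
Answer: -7100/7 ≈ -1014.3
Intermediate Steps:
f = 3/2 (f = -6*(-1/4) = 3/2 ≈ 1.5000)
s(D, O) = 4*O
C = 7100/7 (C = -2 + (6870 + 4*61)/7 = -2 + (6870 + 244)/7 = -2 + (1/7)*7114 = -2 + 7114/7 = 7100/7 ≈ 1014.3)
p(K) = K + K**2 (p(K) = K**2 + K = K + K**2)
p((-5 + f)*(1*(2 - 2))) - C = ((-5 + 3/2)*(1*(2 - 2)))*(1 + (-5 + 3/2)*(1*(2 - 2))) - 1*7100/7 = (-7*0/2)*(1 - 7*0/2) - 7100/7 = (-7/2*0)*(1 - 7/2*0) - 7100/7 = 0*(1 + 0) - 7100/7 = 0*1 - 7100/7 = 0 - 7100/7 = -7100/7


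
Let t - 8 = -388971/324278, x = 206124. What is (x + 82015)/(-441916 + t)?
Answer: -93437138642/143301431395 ≈ -0.65203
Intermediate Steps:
t = 2205253/324278 (t = 8 - 388971/324278 = 2205253/324278 ≈ 6.8005)
(x + 82015)/(-441916 + t) = (206124 + 82015)/(-441916 + 2205253/324278) = 288139/(-143301431395/324278) = 288139*(-324278/143301431395) = -93437138642/143301431395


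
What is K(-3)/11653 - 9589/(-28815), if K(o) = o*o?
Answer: 111999952/335781195 ≈ 0.33355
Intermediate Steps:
K(o) = o²
K(-3)/11653 - 9589/(-28815) = (-3)²/11653 - 9589/(-28815) = 9*(1/11653) - 9589*(-1/28815) = 9/11653 + 9589/28815 = 111999952/335781195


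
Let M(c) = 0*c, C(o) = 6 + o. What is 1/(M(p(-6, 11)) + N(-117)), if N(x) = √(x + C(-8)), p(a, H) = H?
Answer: -I*√119/119 ≈ -0.09167*I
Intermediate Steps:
M(c) = 0
N(x) = √(-2 + x) (N(x) = √(x + (6 - 8)) = √(x - 2) = √(-2 + x))
1/(M(p(-6, 11)) + N(-117)) = 1/(0 + √(-2 - 117)) = 1/(0 + √(-119)) = 1/(0 + I*√119) = 1/(I*√119) = -I*√119/119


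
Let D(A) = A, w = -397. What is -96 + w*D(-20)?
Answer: 7844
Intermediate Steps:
-96 + w*D(-20) = -96 - 397*(-20) = -96 + 7940 = 7844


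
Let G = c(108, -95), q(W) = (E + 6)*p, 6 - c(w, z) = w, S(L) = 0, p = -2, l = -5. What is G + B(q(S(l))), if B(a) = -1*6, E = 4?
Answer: -108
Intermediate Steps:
c(w, z) = 6 - w
q(W) = -20 (q(W) = (4 + 6)*(-2) = 10*(-2) = -20)
G = -102 (G = 6 - 1*108 = 6 - 108 = -102)
B(a) = -6
G + B(q(S(l))) = -102 - 6 = -108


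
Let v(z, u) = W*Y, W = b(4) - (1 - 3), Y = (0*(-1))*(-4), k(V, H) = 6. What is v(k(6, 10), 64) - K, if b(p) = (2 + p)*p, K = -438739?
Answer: 438739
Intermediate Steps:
Y = 0 (Y = 0*(-4) = 0)
b(p) = p*(2 + p)
W = 26 (W = 4*(2 + 4) - (1 - 3) = 4*6 - 1*(-2) = 24 + 2 = 26)
v(z, u) = 0 (v(z, u) = 26*0 = 0)
v(k(6, 10), 64) - K = 0 - 1*(-438739) = 0 + 438739 = 438739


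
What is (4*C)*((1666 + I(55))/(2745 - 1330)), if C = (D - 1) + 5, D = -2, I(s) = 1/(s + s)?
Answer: 733044/77825 ≈ 9.4191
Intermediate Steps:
I(s) = 1/(2*s)
C = 2 (C = (-2 - 1) + 5 = -3 + 5 = 2)
(4*C)*((1666 + I(55))/(2745 - 1330)) = (4*2)*((1666 + (½)/55)/(2745 - 1330)) = 8*((1666 + (½)*(1/55))/1415) = 8*((1666 + 1/110)*(1/1415)) = 8*((183261/110)*(1/1415)) = 8*(183261/155650) = 733044/77825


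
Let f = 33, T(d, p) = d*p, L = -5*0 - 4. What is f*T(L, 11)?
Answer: -1452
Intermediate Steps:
L = -4 (L = 0 - 4 = -4)
f*T(L, 11) = 33*(-4*11) = 33*(-44) = -1452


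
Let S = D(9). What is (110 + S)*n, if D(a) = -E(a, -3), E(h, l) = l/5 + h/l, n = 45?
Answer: 5112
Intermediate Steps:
E(h, l) = l/5 + h/l (E(h, l) = l*(⅕) + h/l = l/5 + h/l)
D(a) = ⅗ + a/3 (D(a) = -((⅕)*(-3) + a/(-3)) = -(-⅗ + a*(-⅓)) = -(-⅗ - a/3) = ⅗ + a/3)
S = 18/5 (S = ⅗ + (⅓)*9 = ⅗ + 3 = 18/5 ≈ 3.6000)
(110 + S)*n = (110 + 18/5)*45 = (568/5)*45 = 5112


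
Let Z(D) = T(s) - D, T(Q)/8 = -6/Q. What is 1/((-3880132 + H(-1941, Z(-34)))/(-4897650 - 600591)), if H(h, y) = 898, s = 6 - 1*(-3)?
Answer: 1832747/1293078 ≈ 1.4174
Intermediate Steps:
s = 9 (s = 6 + 3 = 9)
T(Q) = -48/Q (T(Q) = 8*(-6/Q) = -48/Q)
Z(D) = -16/3 - D (Z(D) = -48/9 - D = -48*⅑ - D = -16/3 - D)
1/((-3880132 + H(-1941, Z(-34)))/(-4897650 - 600591)) = 1/((-3880132 + 898)/(-4897650 - 600591)) = 1/(-3879234/(-5498241)) = 1/(-3879234*(-1/5498241)) = 1/(1293078/1832747) = 1832747/1293078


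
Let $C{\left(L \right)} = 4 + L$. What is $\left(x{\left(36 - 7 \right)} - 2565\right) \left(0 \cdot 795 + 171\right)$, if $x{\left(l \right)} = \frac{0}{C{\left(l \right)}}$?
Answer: $-438615$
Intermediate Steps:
$x{\left(l \right)} = 0$ ($x{\left(l \right)} = \frac{0}{4 + l} = 0$)
$\left(x{\left(36 - 7 \right)} - 2565\right) \left(0 \cdot 795 + 171\right) = \left(0 - 2565\right) \left(0 \cdot 795 + 171\right) = - 2565 \left(0 + 171\right) = \left(-2565\right) 171 = -438615$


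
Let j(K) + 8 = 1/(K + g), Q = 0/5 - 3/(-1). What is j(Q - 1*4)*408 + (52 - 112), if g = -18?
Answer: -63564/19 ≈ -3345.5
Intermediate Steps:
Q = 3 (Q = 0*(1/5) - 3*(-1) = 0 + 3 = 3)
j(K) = -8 + 1/(-18 + K) (j(K) = -8 + 1/(K - 18) = -8 + 1/(-18 + K))
j(Q - 1*4)*408 + (52 - 112) = ((145 - 8*(3 - 1*4))/(-18 + (3 - 1*4)))*408 + (52 - 112) = ((145 - 8*(3 - 4))/(-18 + (3 - 4)))*408 - 60 = ((145 - 8*(-1))/(-18 - 1))*408 - 60 = ((145 + 8)/(-19))*408 - 60 = -1/19*153*408 - 60 = -153/19*408 - 60 = -62424/19 - 60 = -63564/19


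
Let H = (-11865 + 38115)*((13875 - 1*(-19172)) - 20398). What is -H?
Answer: -332036250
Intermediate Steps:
H = 332036250 (H = 26250*((13875 + 19172) - 20398) = 26250*(33047 - 20398) = 26250*12649 = 332036250)
-H = -1*332036250 = -332036250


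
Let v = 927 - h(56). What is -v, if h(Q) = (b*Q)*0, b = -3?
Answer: -927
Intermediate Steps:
h(Q) = 0 (h(Q) = -3*Q*0 = 0)
v = 927 (v = 927 - 1*0 = 927 + 0 = 927)
-v = -1*927 = -927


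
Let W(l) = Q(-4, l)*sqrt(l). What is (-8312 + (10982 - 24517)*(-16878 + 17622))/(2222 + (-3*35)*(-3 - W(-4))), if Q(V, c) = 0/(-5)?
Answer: -10078352/2537 ≈ -3972.5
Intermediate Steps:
Q(V, c) = 0 (Q(V, c) = 0*(-1/5) = 0)
W(l) = 0 (W(l) = 0*sqrt(l) = 0)
(-8312 + (10982 - 24517)*(-16878 + 17622))/(2222 + (-3*35)*(-3 - W(-4))) = (-8312 + (10982 - 24517)*(-16878 + 17622))/(2222 + (-3*35)*(-3 - 1*0)) = (-8312 - 13535*744)/(2222 - 105*(-3 + 0)) = (-8312 - 10070040)/(2222 - 105*(-3)) = -10078352/(2222 + 315) = -10078352/2537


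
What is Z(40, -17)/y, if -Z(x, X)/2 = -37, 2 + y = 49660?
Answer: 37/24829 ≈ 0.0014902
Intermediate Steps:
y = 49658 (y = -2 + 49660 = 49658)
Z(x, X) = 74 (Z(x, X) = -2*(-37) = 74)
Z(40, -17)/y = 74/49658 = 74*(1/49658) = 37/24829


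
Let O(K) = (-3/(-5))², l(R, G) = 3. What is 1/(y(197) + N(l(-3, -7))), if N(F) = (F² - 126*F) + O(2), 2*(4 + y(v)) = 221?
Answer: -50/13107 ≈ -0.0038148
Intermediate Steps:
y(v) = 213/2 (y(v) = -4 + (½)*221 = -4 + 221/2 = 213/2)
O(K) = 9/25 (O(K) = (-3*(-⅕))² = (⅗)² = 9/25)
N(F) = 9/25 + F² - 126*F (N(F) = (F² - 126*F) + 9/25 = 9/25 + F² - 126*F)
1/(y(197) + N(l(-3, -7))) = 1/(213/2 + (9/25 + 3² - 126*3)) = 1/(213/2 + (9/25 + 9 - 378)) = 1/(213/2 - 9216/25) = 1/(-13107/50) = -50/13107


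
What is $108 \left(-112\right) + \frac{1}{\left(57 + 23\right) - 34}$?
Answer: $- \frac{556415}{46} \approx -12096.0$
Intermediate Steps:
$108 \left(-112\right) + \frac{1}{\left(57 + 23\right) - 34} = -12096 + \frac{1}{80 - 34} = -12096 + \frac{1}{46} = - \frac{556415}{46}$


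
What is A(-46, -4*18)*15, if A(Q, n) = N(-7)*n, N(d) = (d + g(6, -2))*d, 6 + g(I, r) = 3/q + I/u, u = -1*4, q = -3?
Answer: -117180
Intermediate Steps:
u = -4
g(I, r) = -7 - I/4 (g(I, r) = -6 + (3/(-3) + I/(-4)) = -6 + (3*(-⅓) + I*(-¼)) = -6 + (-1 - I/4) = -7 - I/4)
N(d) = d*(-17/2 + d) (N(d) = (d + (-7 - ¼*6))*d = (d + (-7 - 3/2))*d = (d - 17/2)*d = (-17/2 + d)*d = d*(-17/2 + d))
A(Q, n) = 217*n/2 (A(Q, n) = ((½)*(-7)*(-17 + 2*(-7)))*n = ((½)*(-7)*(-17 - 14))*n = ((½)*(-7)*(-31))*n = 217*n/2)
A(-46, -4*18)*15 = (217*(-4*18)/2)*15 = ((217/2)*(-72))*15 = -7812*15 = -117180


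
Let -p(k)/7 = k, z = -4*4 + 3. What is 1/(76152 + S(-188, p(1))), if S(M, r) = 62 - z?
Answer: 1/76227 ≈ 1.3119e-5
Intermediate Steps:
z = -13 (z = -16 + 3 = -13)
p(k) = -7*k
S(M, r) = 75 (S(M, r) = 62 - 1*(-13) = 62 + 13 = 75)
1/(76152 + S(-188, p(1))) = 1/(76152 + 75) = 1/76227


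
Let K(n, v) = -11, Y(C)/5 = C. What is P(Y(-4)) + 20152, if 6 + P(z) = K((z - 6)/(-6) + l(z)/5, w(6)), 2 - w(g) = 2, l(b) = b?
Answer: 20135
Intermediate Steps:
Y(C) = 5*C
w(g) = 0 (w(g) = 2 - 1*2 = 2 - 2 = 0)
P(z) = -17 (P(z) = -6 - 11 = -17)
P(Y(-4)) + 20152 = -17 + 20152 = 20135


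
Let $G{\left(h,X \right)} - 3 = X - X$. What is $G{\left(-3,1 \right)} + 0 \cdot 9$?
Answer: $3$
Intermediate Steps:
$G{\left(h,X \right)} = 3$ ($G{\left(h,X \right)} = 3 + \left(X - X\right) = 3 + 0 = 3$)
$G{\left(-3,1 \right)} + 0 \cdot 9 = 3 + 0 \cdot 9 = 3 + 0 = 3$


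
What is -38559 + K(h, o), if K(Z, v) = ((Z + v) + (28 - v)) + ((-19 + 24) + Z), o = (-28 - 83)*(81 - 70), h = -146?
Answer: -38818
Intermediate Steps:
o = -1221 (o = -111*11 = -1221)
K(Z, v) = 33 + 2*Z (K(Z, v) = (28 + Z) + (5 + Z) = 33 + 2*Z)
-38559 + K(h, o) = -38559 + (33 + 2*(-146)) = -38559 + (33 - 292) = -38559 - 259 = -38818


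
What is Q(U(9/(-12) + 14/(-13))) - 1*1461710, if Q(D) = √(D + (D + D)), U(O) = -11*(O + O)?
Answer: -1461710 + √81510/26 ≈ -1.4617e+6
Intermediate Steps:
U(O) = -22*O
Q(D) = √3*√D (Q(D) = √(D + 2*D) = √(3*D) = √3*√D)
Q(U(9/(-12) + 14/(-13))) - 1*1461710 = √3*√(-22*(9/(-12) + 14/(-13))) - 1*1461710 = √3*√(-22*(9*(-1/12) + 14*(-1/13))) - 1461710 = √3*√(-22*(-¾ - 14/13)) - 1461710 = √3*√(-22*(-95/52)) - 1461710 = √3*√(1045/26) - 1461710 = √3*(√27170/26) - 1461710 = √81510/26 - 1461710 = -1461710 + √81510/26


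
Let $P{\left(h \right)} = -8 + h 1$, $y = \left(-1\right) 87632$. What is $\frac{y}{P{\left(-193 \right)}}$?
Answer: $\frac{87632}{201} \approx 435.98$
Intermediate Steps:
$y = -87632$
$P{\left(h \right)} = -8 + h$
$\frac{y}{P{\left(-193 \right)}} = - \frac{87632}{-8 - 193} = - \frac{87632}{-201} = \left(-87632\right) \left(- \frac{1}{201}\right) = \frac{87632}{201}$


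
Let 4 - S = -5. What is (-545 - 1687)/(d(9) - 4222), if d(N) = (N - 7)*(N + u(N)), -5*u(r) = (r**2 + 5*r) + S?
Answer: 1116/2129 ≈ 0.52419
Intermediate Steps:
S = 9 (S = 4 - 1*(-5) = 4 + 5 = 9)
u(r) = -9/5 - r - r**2/5 (u(r) = -((r**2 + 5*r) + 9)/5 = -(9 + r**2 + 5*r)/5 = -9/5 - r - r**2/5)
d(N) = (-7 + N)*(-9/5 - N**2/5) (d(N) = (N - 7)*(N + (-9/5 - N - N**2/5)) = (-7 + N)*(-9/5 - N**2/5))
(-545 - 1687)/(d(9) - 4222) = (-545 - 1687)/((63/5 - 9/5*9 - 1/5*9**3 + (7/5)*9**2) - 4222) = -2232/((63/5 - 81/5 - 1/5*729 + (7/5)*81) - 4222) = -2232/((63/5 - 81/5 - 729/5 + 567/5) - 4222) = -2232/(-36 - 4222) = -2232/(-4258) = -2232*(-1/4258) = 1116/2129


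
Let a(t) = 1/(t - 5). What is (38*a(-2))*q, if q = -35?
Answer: 190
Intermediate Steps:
a(t) = 1/(-5 + t)
(38*a(-2))*q = (38/(-5 - 2))*(-35) = (38/(-7))*(-35) = (38*(-⅐))*(-35) = -38/7*(-35) = 190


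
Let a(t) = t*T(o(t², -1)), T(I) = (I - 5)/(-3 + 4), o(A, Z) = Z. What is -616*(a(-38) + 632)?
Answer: -529760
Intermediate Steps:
T(I) = -5 + I (T(I) = (-5 + I)/1 = (-5 + I)*1 = -5 + I)
a(t) = -6*t (a(t) = t*(-5 - 1) = t*(-6) = -6*t)
-616*(a(-38) + 632) = -616*(-6*(-38) + 632) = -616*(228 + 632) = -616*860 = -529760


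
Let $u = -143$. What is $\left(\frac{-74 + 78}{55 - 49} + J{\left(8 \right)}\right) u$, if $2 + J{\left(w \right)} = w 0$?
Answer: $\frac{572}{3} \approx 190.67$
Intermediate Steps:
$J{\left(w \right)} = -2$ ($J{\left(w \right)} = -2 + w 0 = -2 + 0 = -2$)
$\left(\frac{-74 + 78}{55 - 49} + J{\left(8 \right)}\right) u = \left(\frac{-74 + 78}{55 - 49} - 2\right) \left(-143\right) = \left(\frac{4}{6} - 2\right) \left(-143\right) = \left(4 \cdot \frac{1}{6} - 2\right) \left(-143\right) = \left(\frac{2}{3} - 2\right) \left(-143\right) = \left(- \frac{4}{3}\right) \left(-143\right) = \frac{572}{3}$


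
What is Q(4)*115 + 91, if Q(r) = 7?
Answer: 896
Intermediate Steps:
Q(4)*115 + 91 = 7*115 + 91 = 805 + 91 = 896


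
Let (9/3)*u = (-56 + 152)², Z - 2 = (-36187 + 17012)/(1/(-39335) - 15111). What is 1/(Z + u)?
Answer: 594391186/1827912754389 ≈ 0.00032518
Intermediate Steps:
Z = 1943030997/594391186 (Z = 2 + (-36187 + 17012)/(1/(-39335) - 15111) = 2 - 19175/(-1/39335 - 15111) = 2 - 19175/(-594391186/39335) = 2 - 19175*(-39335/594391186) = 2 + 754248625/594391186 = 1943030997/594391186 ≈ 3.2689)
u = 3072 (u = (-56 + 152)²/3 = (⅓)*96² = (⅓)*9216 = 3072)
1/(Z + u) = 1/(1943030997/594391186 + 3072) = 1/(1827912754389/594391186) = 594391186/1827912754389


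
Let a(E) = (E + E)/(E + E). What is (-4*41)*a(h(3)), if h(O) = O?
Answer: -164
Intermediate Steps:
a(E) = 1 (a(E) = (2*E)/((2*E)) = (2*E)*(1/(2*E)) = 1)
(-4*41)*a(h(3)) = -4*41*1 = -164*1 = -164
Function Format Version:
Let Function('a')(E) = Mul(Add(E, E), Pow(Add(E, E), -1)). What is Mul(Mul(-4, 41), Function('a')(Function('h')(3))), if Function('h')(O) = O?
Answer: -164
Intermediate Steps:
Function('a')(E) = 1 (Function('a')(E) = Mul(Mul(2, E), Pow(Mul(2, E), -1)) = Mul(Mul(2, E), Mul(Rational(1, 2), Pow(E, -1))) = 1)
Mul(Mul(-4, 41), Function('a')(Function('h')(3))) = Mul(Mul(-4, 41), 1) = Mul(-164, 1) = -164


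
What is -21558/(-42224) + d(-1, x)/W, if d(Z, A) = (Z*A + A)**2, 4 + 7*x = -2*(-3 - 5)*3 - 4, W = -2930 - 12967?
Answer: 10779/21112 ≈ 0.51056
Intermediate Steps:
W = -15897
x = 40/7 (x = -4/7 + (-2*(-3 - 5)*3 - 4)/7 = -4/7 + (-2*(-8)*3 - 4)/7 = -4/7 + (16*3 - 4)/7 = -4/7 + (48 - 4)/7 = -4/7 + (1/7)*44 = -4/7 + 44/7 = 40/7 ≈ 5.7143)
d(Z, A) = (A + A*Z)**2 (d(Z, A) = (A*Z + A)**2 = (A + A*Z)**2)
-21558/(-42224) + d(-1, x)/W = -21558/(-42224) + ((40/7)**2*(1 - 1)**2)/(-15897) = -21558*(-1/42224) + ((1600/49)*0**2)*(-1/15897) = 10779/21112 + ((1600/49)*0)*(-1/15897) = 10779/21112 + 0*(-1/15897) = 10779/21112 + 0 = 10779/21112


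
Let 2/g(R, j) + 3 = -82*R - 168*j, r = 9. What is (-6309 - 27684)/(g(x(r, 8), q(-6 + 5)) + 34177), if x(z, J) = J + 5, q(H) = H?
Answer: -30627693/30793475 ≈ -0.99462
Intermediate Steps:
x(z, J) = 5 + J
g(R, j) = 2/(-3 - 168*j - 82*R) (g(R, j) = 2/(-3 + (-82*R - 168*j)) = 2/(-3 + (-168*j - 82*R)) = 2/(-3 - 168*j - 82*R))
(-6309 - 27684)/(g(x(r, 8), q(-6 + 5)) + 34177) = (-6309 - 27684)/(-2/(3 + 82*(5 + 8) + 168*(-6 + 5)) + 34177) = -33993/(-2/(3 + 82*13 + 168*(-1)) + 34177) = -33993/(-2/(3 + 1066 - 168) + 34177) = -33993/(-2/901 + 34177) = -33993/30793475/901 = -33993*901/30793475 = -30627693/30793475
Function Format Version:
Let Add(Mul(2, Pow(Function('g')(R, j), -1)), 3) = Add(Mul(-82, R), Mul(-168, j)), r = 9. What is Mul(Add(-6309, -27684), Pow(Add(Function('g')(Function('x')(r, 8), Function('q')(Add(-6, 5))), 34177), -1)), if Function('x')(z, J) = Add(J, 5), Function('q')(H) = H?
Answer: Rational(-30627693, 30793475) ≈ -0.99462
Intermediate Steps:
Function('x')(z, J) = Add(5, J)
Function('g')(R, j) = Mul(2, Pow(Add(-3, Mul(-168, j), Mul(-82, R)), -1)) (Function('g')(R, j) = Mul(2, Pow(Add(-3, Add(Mul(-82, R), Mul(-168, j))), -1)) = Mul(2, Pow(Add(-3, Add(Mul(-168, j), Mul(-82, R))), -1)) = Mul(2, Pow(Add(-3, Mul(-168, j), Mul(-82, R)), -1)))
Mul(Add(-6309, -27684), Pow(Add(Function('g')(Function('x')(r, 8), Function('q')(Add(-6, 5))), 34177), -1)) = Mul(Add(-6309, -27684), Pow(Add(Mul(-2, Pow(Add(3, Mul(82, Add(5, 8)), Mul(168, Add(-6, 5))), -1)), 34177), -1)) = Mul(-33993, Pow(Add(Mul(-2, Pow(Add(3, Mul(82, 13), Mul(168, -1)), -1)), 34177), -1)) = Mul(-33993, Pow(Add(Mul(-2, Pow(Add(3, 1066, -168), -1)), 34177), -1)) = Mul(-33993, Pow(Add(Mul(-2, Pow(901, -1)), 34177), -1)) = Mul(-33993, Pow(Add(Mul(-2, Rational(1, 901)), 34177), -1)) = Mul(-33993, Pow(Add(Rational(-2, 901), 34177), -1)) = Mul(-33993, Pow(Rational(30793475, 901), -1)) = Mul(-33993, Rational(901, 30793475)) = Rational(-30627693, 30793475)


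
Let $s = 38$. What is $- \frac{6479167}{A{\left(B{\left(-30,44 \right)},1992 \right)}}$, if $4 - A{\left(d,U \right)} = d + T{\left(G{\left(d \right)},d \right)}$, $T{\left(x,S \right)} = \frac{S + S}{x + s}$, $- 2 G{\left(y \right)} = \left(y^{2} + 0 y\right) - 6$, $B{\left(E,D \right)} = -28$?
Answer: $- \frac{2274187617}{11176} \approx -2.0349 \cdot 10^{5}$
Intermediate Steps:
$G{\left(y \right)} = 3 - \frac{y^{2}}{2}$ ($G{\left(y \right)} = - \frac{\left(y^{2} + 0 y\right) - 6}{2} = - \frac{\left(y^{2} + 0\right) - 6}{2} = - \frac{y^{2} - 6}{2} = - \frac{-6 + y^{2}}{2} = 3 - \frac{y^{2}}{2}$)
$T{\left(x,S \right)} = \frac{2 S}{38 + x}$ ($T{\left(x,S \right)} = \frac{S + S}{x + 38} = \frac{2 S}{38 + x}$)
$A{\left(d,U \right)} = 4 - d - \frac{2 d}{41 - \frac{d^{2}}{2}}$ ($A{\left(d,U \right)} = 4 - \left(d + \frac{2 d}{38 - \left(-3 + \frac{d^{2}}{2}\right)}\right) = 4 - \left(d + \frac{2 d}{41 - \frac{d^{2}}{2}}\right) = 4 - d - \frac{2 d}{41 - \frac{d^{2}}{2}}$)
$- \frac{6479167}{A{\left(B{\left(-30,44 \right)},1992 \right)}} = - \frac{6479167}{\frac{1}{-82 + \left(-28\right)^{2}} \left(4 \left(-28\right) + \left(-82 + \left(-28\right)^{2}\right) \left(4 - -28\right)\right)} = - \frac{6479167}{\frac{1}{-82 + 784} \left(-112 + \left(-82 + 784\right) \left(4 + 28\right)\right)} = - \frac{6479167}{\frac{1}{702} \left(-112 + 702 \cdot 32\right)} = - \frac{6479167}{\frac{1}{702} \left(-112 + 22464\right)} = - \frac{6479167}{\frac{1}{702} \cdot 22352} = - \frac{6479167}{\frac{11176}{351}} = \left(-6479167\right) \frac{351}{11176} = - \frac{2274187617}{11176}$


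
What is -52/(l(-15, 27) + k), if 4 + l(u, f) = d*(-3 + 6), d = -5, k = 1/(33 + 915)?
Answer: 49296/18011 ≈ 2.7370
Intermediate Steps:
k = 1/948 ≈ 0.0010549
l(u, f) = -19 (l(u, f) = -4 - 5*(-3 + 6) = -4 - 5*3 = -4 - 15 = -19)
-52/(l(-15, 27) + k) = -52/(-19 + 1/948) = -52/(-18011/948) = -948/18011*(-52) = 49296/18011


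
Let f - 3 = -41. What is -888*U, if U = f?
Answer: 33744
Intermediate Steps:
f = -38 (f = 3 - 41 = -38)
U = -38
-888*U = -888*(-38) = 33744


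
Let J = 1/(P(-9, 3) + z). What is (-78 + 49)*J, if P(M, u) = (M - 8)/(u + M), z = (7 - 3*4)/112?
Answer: -9744/937 ≈ -10.399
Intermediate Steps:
z = -5/112 (z = (7 - 12)*(1/112) = -5*1/112 = -5/112 ≈ -0.044643)
P(M, u) = (-8 + M)/(M + u)
J = 336/937 (J = 1/((-8 - 9)/(-9 + 3) - 5/112) = 1/(-17/(-6) - 5/112) = 1/(-⅙*(-17) - 5/112) = 1/(17/6 - 5/112) = 1/(937/336) = 336/937 ≈ 0.35859)
(-78 + 49)*J = (-78 + 49)*(336/937) = -29*336/937 = -9744/937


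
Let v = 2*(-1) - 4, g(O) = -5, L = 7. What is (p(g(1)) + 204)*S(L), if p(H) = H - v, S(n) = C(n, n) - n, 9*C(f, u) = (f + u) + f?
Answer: -2870/3 ≈ -956.67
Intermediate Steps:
v = -6 (v = -2 - 4 = -6)
C(f, u) = u/9 + 2*f/9 (C(f, u) = ((f + u) + f)/9 = (u + 2*f)/9 = u/9 + 2*f/9)
S(n) = -2*n/3 (S(n) = (n/9 + 2*n/9) - n = n/3 - n = -2*n/3)
p(H) = 6 + H (p(H) = H - 1*(-6) = H + 6 = 6 + H)
(p(g(1)) + 204)*S(L) = ((6 - 5) + 204)*(-⅔*7) = (1 + 204)*(-14/3) = 205*(-14/3) = -2870/3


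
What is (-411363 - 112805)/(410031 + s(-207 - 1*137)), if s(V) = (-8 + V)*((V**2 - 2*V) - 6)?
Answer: 524168/41484305 ≈ 0.012635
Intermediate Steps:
s(V) = (-8 + V)*(-6 + V**2 - 2*V)
(-411363 - 112805)/(410031 + s(-207 - 1*137)) = (-411363 - 112805)/(410031 + (48 + (-207 - 1*137)**3 - 10*(-207 - 1*137)**2 + 10*(-207 - 1*137))) = -524168/(410031 + (48 + (-207 - 137)**3 - 10*(-207 - 137)**2 + 10*(-207 - 137))) = -524168/(410031 + (48 + (-344)**3 - 10*(-344)**2 + 10*(-344))) = -524168/(410031 + (48 - 40707584 - 10*118336 - 3440)) = -524168/(410031 + (48 - 40707584 - 1183360 - 3440)) = -524168/(410031 - 41894336) = -524168/(-41484305) = -524168*(-1/41484305) = 524168/41484305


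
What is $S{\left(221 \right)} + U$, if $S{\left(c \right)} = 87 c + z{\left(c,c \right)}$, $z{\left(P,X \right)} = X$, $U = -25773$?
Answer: $-6325$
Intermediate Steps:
$S{\left(c \right)} = 88 c$ ($S{\left(c \right)} = 87 c + c = 88 c$)
$S{\left(221 \right)} + U = 88 \cdot 221 - 25773 = 19448 - 25773 = -6325$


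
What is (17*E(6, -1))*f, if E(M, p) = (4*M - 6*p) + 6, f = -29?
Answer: -17748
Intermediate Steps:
E(M, p) = 6 - 6*p + 4*M (E(M, p) = (-6*p + 4*M) + 6 = 6 - 6*p + 4*M)
(17*E(6, -1))*f = (17*(6 - 6*(-1) + 4*6))*(-29) = (17*(6 + 6 + 24))*(-29) = (17*36)*(-29) = 612*(-29) = -17748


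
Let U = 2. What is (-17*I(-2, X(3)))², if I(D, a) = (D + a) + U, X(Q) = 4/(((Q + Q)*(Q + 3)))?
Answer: 289/81 ≈ 3.5679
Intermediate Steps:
X(Q) = 2/(Q*(3 + Q)) (X(Q) = 4/(((2*Q)*(3 + Q))) = 4/((2*Q*(3 + Q))) = 4*(1/(2*Q*(3 + Q))) = 2/(Q*(3 + Q)))
I(D, a) = 2 + D + a (I(D, a) = (D + a) + 2 = 2 + D + a)
(-17*I(-2, X(3)))² = (-17*(2 - 2 + 2/(3*(3 + 3))))² = (-17*(2 - 2 + 2*(⅓)/6))² = (-17*(2 - 2 + 2*(⅓)*(⅙)))² = (-17*(2 - 2 + ⅑))² = (-17*⅑)² = (-17/9)² = 289/81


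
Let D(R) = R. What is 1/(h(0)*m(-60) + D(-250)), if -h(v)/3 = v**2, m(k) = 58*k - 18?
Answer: -1/250 ≈ -0.0040000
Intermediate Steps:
m(k) = -18 + 58*k
h(v) = -3*v**2
1/(h(0)*m(-60) + D(-250)) = 1/((-3*0**2)*(-18 + 58*(-60)) - 250) = 1/((-3*0)*(-18 - 3480) - 250) = 1/(0*(-3498) - 250) = 1/(0 - 250) = 1/(-250) = -1/250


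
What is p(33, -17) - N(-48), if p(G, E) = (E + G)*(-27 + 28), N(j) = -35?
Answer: 51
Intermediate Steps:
p(G, E) = E + G (p(G, E) = (E + G)*1 = E + G)
p(33, -17) - N(-48) = (-17 + 33) - 1*(-35) = 16 + 35 = 51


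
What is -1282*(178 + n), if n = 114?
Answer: -374344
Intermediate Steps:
-1282*(178 + n) = -1282*(178 + 114) = -1282*292 = -374344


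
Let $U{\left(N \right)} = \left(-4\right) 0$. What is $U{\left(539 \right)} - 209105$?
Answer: $-209105$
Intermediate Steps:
$U{\left(N \right)} = 0$
$U{\left(539 \right)} - 209105 = 0 - 209105 = -209105$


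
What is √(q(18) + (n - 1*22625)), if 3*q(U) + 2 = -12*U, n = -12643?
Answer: I*√318066/3 ≈ 187.99*I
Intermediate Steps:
q(U) = -⅔ - 4*U (q(U) = -⅔ + (-12*U)/3 = -⅔ - 4*U)
√(q(18) + (n - 1*22625)) = √((-⅔ - 4*18) + (-12643 - 1*22625)) = √((-⅔ - 72) + (-12643 - 22625)) = √(-218/3 - 35268) = √(-106022/3) = I*√318066/3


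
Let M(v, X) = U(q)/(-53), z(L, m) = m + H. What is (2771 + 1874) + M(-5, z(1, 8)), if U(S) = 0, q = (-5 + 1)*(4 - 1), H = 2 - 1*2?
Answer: 4645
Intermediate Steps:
H = 0 (H = 2 - 2 = 0)
z(L, m) = m (z(L, m) = m + 0 = m)
q = -12 (q = -4*3 = -12)
M(v, X) = 0 (M(v, X) = 0/(-53) = 0*(-1/53) = 0)
(2771 + 1874) + M(-5, z(1, 8)) = (2771 + 1874) + 0 = 4645 + 0 = 4645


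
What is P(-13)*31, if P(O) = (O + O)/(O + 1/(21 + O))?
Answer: 6448/103 ≈ 62.602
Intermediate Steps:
P(O) = 2*O/(O + 1/(21 + O)) (P(O) = (2*O)/(O + 1/(21 + O)) = 2*O/(O + 1/(21 + O)))
P(-13)*31 = (2*(-13)*(21 - 13)/(1 + (-13)**2 + 21*(-13)))*31 = (2*(-13)*8/(1 + 169 - 273))*31 = (2*(-13)*8/(-103))*31 = (2*(-13)*(-1/103)*8)*31 = (208/103)*31 = 6448/103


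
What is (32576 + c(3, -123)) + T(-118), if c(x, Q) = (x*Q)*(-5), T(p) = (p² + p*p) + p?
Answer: 62151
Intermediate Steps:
T(p) = p + 2*p² (T(p) = (p² + p²) + p = 2*p² + p = p + 2*p²)
c(x, Q) = -5*Q*x (c(x, Q) = (Q*x)*(-5) = -5*Q*x)
(32576 + c(3, -123)) + T(-118) = (32576 - 5*(-123)*3) - 118*(1 + 2*(-118)) = (32576 + 1845) - 118*(1 - 236) = 34421 - 118*(-235) = 34421 + 27730 = 62151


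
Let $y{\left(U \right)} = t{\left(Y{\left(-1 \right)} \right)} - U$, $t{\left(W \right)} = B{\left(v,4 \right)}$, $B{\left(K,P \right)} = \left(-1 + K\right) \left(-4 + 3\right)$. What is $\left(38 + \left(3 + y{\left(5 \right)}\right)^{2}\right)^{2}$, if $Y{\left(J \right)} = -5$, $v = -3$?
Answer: $1764$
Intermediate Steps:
$B{\left(K,P \right)} = 1 - K$ ($B{\left(K,P \right)} = \left(-1 + K\right) \left(-1\right) = 1 - K$)
$t{\left(W \right)} = 4$ ($t{\left(W \right)} = 1 - -3 = 1 + 3 = 4$)
$y{\left(U \right)} = 4 - U$
$\left(38 + \left(3 + y{\left(5 \right)}\right)^{2}\right)^{2} = \left(38 + \left(3 + \left(4 - 5\right)\right)^{2}\right)^{2} = \left(38 + \left(3 - 1\right)^{2}\right)^{2} = \left(38 + 2^{2}\right)^{2} = \left(38 + 4\right)^{2} = 42^{2} = 1764$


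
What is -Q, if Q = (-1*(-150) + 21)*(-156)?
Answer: 26676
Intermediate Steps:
Q = -26676 (Q = (150 + 21)*(-156) = 171*(-156) = -26676)
-Q = -1*(-26676) = 26676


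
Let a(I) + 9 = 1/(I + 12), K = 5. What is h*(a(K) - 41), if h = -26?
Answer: 22074/17 ≈ 1298.5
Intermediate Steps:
a(I) = -9 + 1/(12 + I) (a(I) = -9 + 1/(I + 12) = -9 + 1/(12 + I))
h*(a(K) - 41) = -26*((-107 - 9*5)/(12 + 5) - 41) = -26*((-107 - 45)/17 - 41) = -26*((1/17)*(-152) - 41) = -26*(-152/17 - 41) = -26*(-849/17) = 22074/17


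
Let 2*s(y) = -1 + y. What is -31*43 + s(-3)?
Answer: -1335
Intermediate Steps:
s(y) = -½ + y/2 (s(y) = (-1 + y)/2 = -½ + y/2)
-31*43 + s(-3) = -31*43 + (-½ + (½)*(-3)) = -1333 + (-½ - 3/2) = -1333 - 2 = -1335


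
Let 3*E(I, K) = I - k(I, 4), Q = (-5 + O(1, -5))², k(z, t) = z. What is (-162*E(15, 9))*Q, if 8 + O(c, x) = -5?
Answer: 0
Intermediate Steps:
O(c, x) = -13 (O(c, x) = -8 - 5 = -13)
Q = 324 (Q = (-5 - 13)² = (-18)² = 324)
E(I, K) = 0 (E(I, K) = (I - I)/3 = (⅓)*0 = 0)
(-162*E(15, 9))*Q = -162*0*324 = 0*324 = 0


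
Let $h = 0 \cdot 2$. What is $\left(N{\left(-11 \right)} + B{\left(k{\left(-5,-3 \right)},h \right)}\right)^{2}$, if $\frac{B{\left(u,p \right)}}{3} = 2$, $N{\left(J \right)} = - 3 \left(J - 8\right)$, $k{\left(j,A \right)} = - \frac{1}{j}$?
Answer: $3969$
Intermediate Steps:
$h = 0$
$N{\left(J \right)} = 24 - 3 J$ ($N{\left(J \right)} = - 3 \left(-8 + J\right) = 24 - 3 J$)
$B{\left(u,p \right)} = 6$ ($B{\left(u,p \right)} = 3 \cdot 2 = 6$)
$\left(N{\left(-11 \right)} + B{\left(k{\left(-5,-3 \right)},h \right)}\right)^{2} = \left(\left(24 - -33\right) + 6\right)^{2} = \left(\left(24 + 33\right) + 6\right)^{2} = \left(57 + 6\right)^{2} = 63^{2} = 3969$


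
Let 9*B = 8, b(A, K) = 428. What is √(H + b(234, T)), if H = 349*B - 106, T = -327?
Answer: √5690/3 ≈ 25.144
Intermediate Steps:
B = 8/9 (B = (⅑)*8 = 8/9 ≈ 0.88889)
H = 1838/9 (H = 349*(8/9) - 106 = 2792/9 - 106 = 1838/9 ≈ 204.22)
√(H + b(234, T)) = √(1838/9 + 428) = √(5690/9) = √5690/3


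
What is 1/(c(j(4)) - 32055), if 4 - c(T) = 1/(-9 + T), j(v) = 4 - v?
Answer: -9/288458 ≈ -3.1200e-5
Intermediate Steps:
c(T) = 4 - 1/(-9 + T)
1/(c(j(4)) - 32055) = 1/((-37 + 4*(4 - 1*4))/(-9 + (4 - 1*4)) - 32055) = 1/((-37 + 4*(4 - 4))/(-9 + (4 - 4)) - 32055) = 1/((-37 + 4*0)/(-9 + 0) - 32055) = 1/((-37 + 0)/(-9) - 32055) = 1/(-⅑*(-37) - 32055) = 1/(37/9 - 32055) = 1/(-288458/9) = -9/288458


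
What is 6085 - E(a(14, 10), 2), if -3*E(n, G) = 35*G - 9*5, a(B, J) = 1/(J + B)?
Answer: 18280/3 ≈ 6093.3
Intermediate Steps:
a(B, J) = 1/(B + J)
E(n, G) = 15 - 35*G/3 (E(n, G) = -(35*G - 9*5)/3 = -(35*G - 45)/3 = -(-45 + 35*G)/3 = 15 - 35*G/3)
6085 - E(a(14, 10), 2) = 6085 - (15 - 35/3*2) = 6085 - (15 - 70/3) = 6085 - 1*(-25/3) = 6085 + 25/3 = 18280/3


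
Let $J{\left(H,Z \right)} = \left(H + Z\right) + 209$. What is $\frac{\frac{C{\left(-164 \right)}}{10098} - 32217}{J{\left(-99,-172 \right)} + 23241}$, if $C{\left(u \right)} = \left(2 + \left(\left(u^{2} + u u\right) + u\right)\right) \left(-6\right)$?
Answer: $- \frac{54274841}{39010257} \approx -1.3913$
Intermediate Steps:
$J{\left(H,Z \right)} = 209 + H + Z$
$C{\left(u \right)} = -12 - 12 u^{2} - 6 u$ ($C{\left(u \right)} = \left(2 + \left(\left(u^{2} + u^{2}\right) + u\right)\right) \left(-6\right) = \left(2 + \left(2 u^{2} + u\right)\right) \left(-6\right) = \left(2 + \left(u + 2 u^{2}\right)\right) \left(-6\right) = \left(2 + u + 2 u^{2}\right) \left(-6\right) = -12 - 12 u^{2} - 6 u$)
$\frac{\frac{C{\left(-164 \right)}}{10098} - 32217}{J{\left(-99,-172 \right)} + 23241} = \frac{\frac{-12 - 12 \left(-164\right)^{2} - -984}{10098} - 32217}{\left(209 - 99 - 172\right) + 23241} = \frac{\left(-12 - 322752 + 984\right) \frac{1}{10098} - 32217}{-62 + 23241} = \frac{\left(-12 - 322752 + 984\right) \frac{1}{10098} - 32217}{23179} = \left(\left(-321780\right) \frac{1}{10098} - 32217\right) \frac{1}{23179} = \left(- \frac{53630}{1683} - 32217\right) \frac{1}{23179} = \left(- \frac{54274841}{1683}\right) \frac{1}{23179} = - \frac{54274841}{39010257}$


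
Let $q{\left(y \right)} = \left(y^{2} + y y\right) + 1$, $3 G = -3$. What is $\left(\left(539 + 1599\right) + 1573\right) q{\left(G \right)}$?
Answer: $11133$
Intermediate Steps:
$G = -1$ ($G = \frac{1}{3} \left(-3\right) = -1$)
$q{\left(y \right)} = 1 + 2 y^{2}$ ($q{\left(y \right)} = \left(y^{2} + y^{2}\right) + 1 = 2 y^{2} + 1 = 1 + 2 y^{2}$)
$\left(\left(539 + 1599\right) + 1573\right) q{\left(G \right)} = \left(\left(539 + 1599\right) + 1573\right) \left(1 + 2 \left(-1\right)^{2}\right) = \left(2138 + 1573\right) \left(1 + 2 \cdot 1\right) = 3711 \left(1 + 2\right) = 3711 \cdot 3 = 11133$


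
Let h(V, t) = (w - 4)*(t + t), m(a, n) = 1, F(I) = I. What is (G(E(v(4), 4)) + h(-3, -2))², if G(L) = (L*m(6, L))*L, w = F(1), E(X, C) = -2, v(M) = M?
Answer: 256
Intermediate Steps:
w = 1
G(L) = L² (G(L) = (L*1)*L = L*L = L²)
h(V, t) = -6*t (h(V, t) = (1 - 4)*(t + t) = -6*t)
(G(E(v(4), 4)) + h(-3, -2))² = ((-2)² - 6*(-2))² = (4 + 12)² = 16² = 256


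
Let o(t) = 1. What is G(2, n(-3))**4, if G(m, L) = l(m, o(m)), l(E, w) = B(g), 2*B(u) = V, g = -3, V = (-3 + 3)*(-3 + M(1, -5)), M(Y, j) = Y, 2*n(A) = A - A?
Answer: 0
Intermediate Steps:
n(A) = 0 (n(A) = (A - A)/2 = (1/2)*0 = 0)
V = 0 (V = (-3 + 3)*(-3 + 1) = 0*(-2) = 0)
B(u) = 0 (B(u) = (1/2)*0 = 0)
l(E, w) = 0
G(m, L) = 0
G(2, n(-3))**4 = 0**4 = 0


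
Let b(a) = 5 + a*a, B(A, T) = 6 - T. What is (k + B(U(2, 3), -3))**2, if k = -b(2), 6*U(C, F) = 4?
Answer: 0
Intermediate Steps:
U(C, F) = 2/3 (U(C, F) = (1/6)*4 = 2/3)
b(a) = 5 + a**2
k = -9 (k = -(5 + 2**2) = -(5 + 4) = -1*9 = -9)
(k + B(U(2, 3), -3))**2 = (-9 + (6 - 1*(-3)))**2 = (-9 + (6 + 3))**2 = (-9 + 9)**2 = 0**2 = 0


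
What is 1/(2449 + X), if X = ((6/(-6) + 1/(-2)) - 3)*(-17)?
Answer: 2/5051 ≈ 0.00039596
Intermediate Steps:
X = 153/2 (X = ((6*(-⅙) + 1*(-½)) - 3)*(-17) = ((-1 - ½) - 3)*(-17) = (-3/2 - 3)*(-17) = -9/2*(-17) = 153/2 ≈ 76.500)
1/(2449 + X) = 1/(2449 + 153/2) = 1/(5051/2) = 2/5051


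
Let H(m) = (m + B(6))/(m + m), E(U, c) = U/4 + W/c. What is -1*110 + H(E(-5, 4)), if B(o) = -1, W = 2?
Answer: -653/6 ≈ -108.83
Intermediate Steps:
E(U, c) = 2/c + U/4 (E(U, c) = U/4 + 2/c = 2/c + U/4)
H(m) = (-1 + m)/(2*m) (H(m) = (m - 1)/(m + m) = (-1 + m)/((2*m)) = (-1 + m)*(1/(2*m)) = (-1 + m)/(2*m))
-1*110 + H(E(-5, 4)) = -1*110 + (-1 + (2/4 + (1/4)*(-5)))/(2*(2/4 + (1/4)*(-5))) = -110 + (-1 + (2*(1/4) - 5/4))/(2*(2*(1/4) - 5/4)) = -110 + (-1 + (1/2 - 5/4))/(2*(1/2 - 5/4)) = -110 + (-1 - 3/4)/(2*(-3/4)) = -110 + (1/2)*(-4/3)*(-7/4) = -110 + 7/6 = -653/6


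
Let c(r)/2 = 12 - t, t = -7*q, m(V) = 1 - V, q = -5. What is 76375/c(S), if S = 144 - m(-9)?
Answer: -76375/46 ≈ -1660.3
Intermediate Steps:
S = 134 (S = 144 - (1 - 1*(-9)) = 144 - (1 + 9) = 144 - 1*10 = 144 - 10 = 134)
t = 35 (t = -7*(-5) = 35)
c(r) = -46 (c(r) = 2*(12 - 1*35) = 2*(12 - 35) = 2*(-23) = -46)
76375/c(S) = 76375/(-46) = 76375*(-1/46) = -76375/46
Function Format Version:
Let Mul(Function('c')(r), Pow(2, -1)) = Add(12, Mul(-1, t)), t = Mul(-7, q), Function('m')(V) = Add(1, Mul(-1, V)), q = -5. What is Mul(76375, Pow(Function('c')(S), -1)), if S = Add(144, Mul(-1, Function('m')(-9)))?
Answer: Rational(-76375, 46) ≈ -1660.3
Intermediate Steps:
S = 134 (S = Add(144, Mul(-1, Add(1, Mul(-1, -9)))) = Add(144, Mul(-1, Add(1, 9))) = Add(144, Mul(-1, 10)) = Add(144, -10) = 134)
t = 35 (t = Mul(-7, -5) = 35)
Function('c')(r) = -46 (Function('c')(r) = Mul(2, Add(12, Mul(-1, 35))) = Mul(2, Add(12, -35)) = Mul(2, -23) = -46)
Mul(76375, Pow(Function('c')(S), -1)) = Mul(76375, Pow(-46, -1)) = Mul(76375, Rational(-1, 46)) = Rational(-76375, 46)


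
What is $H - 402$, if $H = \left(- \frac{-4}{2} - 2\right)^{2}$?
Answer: $-402$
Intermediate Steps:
$H = 0$ ($H = \left(- \frac{-4}{2} - 2\right)^{2} = \left(\left(-1\right) \left(-2\right) - 2\right)^{2} = \left(2 - 2\right)^{2} = 0^{2} = 0$)
$H - 402 = 0 - 402 = -402$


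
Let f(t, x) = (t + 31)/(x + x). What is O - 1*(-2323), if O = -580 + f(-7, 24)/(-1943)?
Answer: 6773297/3886 ≈ 1743.0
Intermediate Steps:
f(t, x) = (31 + t)/(2*x) (f(t, x) = (31 + t)/((2*x)) = (31 + t)*(1/(2*x)) = (31 + t)/(2*x))
O = -2253881/3886 (O = -580 + ((1/2)*(31 - 7)/24)/(-1943) = -580 + ((1/2)*(1/24)*24)*(-1/1943) = -580 + (1/2)*(-1/1943) = -580 - 1/3886 = -2253881/3886 ≈ -580.00)
O - 1*(-2323) = -2253881/3886 - 1*(-2323) = -2253881/3886 + 2323 = 6773297/3886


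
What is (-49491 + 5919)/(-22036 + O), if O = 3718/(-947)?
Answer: 6877114/3478635 ≈ 1.9770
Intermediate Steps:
O = -3718/947 (O = 3718*(-1/947) = -3718/947 ≈ -3.9261)
(-49491 + 5919)/(-22036 + O) = (-49491 + 5919)/(-22036 - 3718/947) = -43572/(-20871810/947) = -43572*(-947/20871810) = 6877114/3478635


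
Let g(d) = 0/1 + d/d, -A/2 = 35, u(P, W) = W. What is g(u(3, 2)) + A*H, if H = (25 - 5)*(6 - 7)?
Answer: 1401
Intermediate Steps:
A = -70 (A = -2*35 = -70)
g(d) = 1 (g(d) = 0*1 + 1 = 0 + 1 = 1)
H = -20 (H = 20*(-1) = -20)
g(u(3, 2)) + A*H = 1 - 70*(-20) = 1 + 1400 = 1401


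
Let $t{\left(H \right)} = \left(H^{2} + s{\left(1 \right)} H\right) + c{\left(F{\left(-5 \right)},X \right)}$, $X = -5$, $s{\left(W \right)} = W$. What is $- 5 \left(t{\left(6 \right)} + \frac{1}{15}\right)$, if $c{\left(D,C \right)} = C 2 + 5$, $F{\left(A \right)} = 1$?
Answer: $- \frac{556}{3} \approx -185.33$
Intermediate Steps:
$c{\left(D,C \right)} = 5 + 2 C$ ($c{\left(D,C \right)} = 2 C + 5 = 5 + 2 C$)
$t{\left(H \right)} = -5 + H + H^{2}$ ($t{\left(H \right)} = \left(H^{2} + 1 H\right) + \left(5 + 2 \left(-5\right)\right) = \left(H^{2} + H\right) + \left(5 - 10\right) = \left(H + H^{2}\right) - 5 = -5 + H + H^{2}$)
$- 5 \left(t{\left(6 \right)} + \frac{1}{15}\right) = - 5 \left(\left(-5 + 6 + 6^{2}\right) + \frac{1}{15}\right) = - 5 \left(\left(-5 + 6 + 36\right) + \frac{1}{15}\right) = - 5 \left(37 + \frac{1}{15}\right) = \left(-5\right) \frac{556}{15} = - \frac{556}{3}$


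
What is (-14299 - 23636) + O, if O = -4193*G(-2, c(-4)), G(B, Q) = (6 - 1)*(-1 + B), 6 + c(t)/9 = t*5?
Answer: 24960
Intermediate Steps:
c(t) = -54 + 45*t (c(t) = -54 + 9*(t*5) = -54 + 9*(5*t) = -54 + 45*t)
G(B, Q) = -5 + 5*B (G(B, Q) = 5*(-1 + B) = -5 + 5*B)
O = 62895 (O = -4193*(-5 + 5*(-2)) = -4193*(-5 - 10) = -4193*(-15) = 62895)
(-14299 - 23636) + O = (-14299 - 23636) + 62895 = -37935 + 62895 = 24960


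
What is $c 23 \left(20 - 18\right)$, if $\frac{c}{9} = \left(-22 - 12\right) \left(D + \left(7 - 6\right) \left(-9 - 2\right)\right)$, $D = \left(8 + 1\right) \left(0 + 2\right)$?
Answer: $-98532$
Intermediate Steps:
$D = 18$ ($D = 9 \cdot 2 = 18$)
$c = -2142$ ($c = 9 \left(-22 - 12\right) \left(18 + \left(7 - 6\right) \left(-9 - 2\right)\right) = 9 \left(- 34 \left(18 + 1 \left(-11\right)\right)\right) = 9 \left(- 34 \left(18 - 11\right)\right) = 9 \left(\left(-34\right) 7\right) = 9 \left(-238\right) = -2142$)
$c 23 \left(20 - 18\right) = \left(-2142\right) 23 \left(20 - 18\right) = \left(-49266\right) 2 = -98532$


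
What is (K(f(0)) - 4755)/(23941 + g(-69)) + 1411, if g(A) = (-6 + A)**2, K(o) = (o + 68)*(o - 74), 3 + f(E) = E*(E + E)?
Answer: 20853933/14783 ≈ 1410.7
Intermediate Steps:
f(E) = -3 + 2*E**2 (f(E) = -3 + E*(E + E) = -3 + E*(2*E) = -3 + 2*E**2)
K(o) = (-74 + o)*(68 + o) (K(o) = (68 + o)*(-74 + o) = (-74 + o)*(68 + o))
(K(f(0)) - 4755)/(23941 + g(-69)) + 1411 = ((-5032 + (-3 + 2*0**2)**2 - 6*(-3 + 2*0**2)) - 4755)/(23941 + (-6 - 69)**2) + 1411 = ((-5032 + (-3 + 2*0)**2 - 6*(-3 + 2*0)) - 4755)/(23941 + (-75)**2) + 1411 = ((-5032 + (-3 + 0)**2 - 6*(-3 + 0)) - 4755)/(23941 + 5625) + 1411 = ((-5032 + (-3)**2 - 6*(-3)) - 4755)/29566 + 1411 = ((-5032 + 9 + 18) - 4755)*(1/29566) + 1411 = (-5005 - 4755)*(1/29566) + 1411 = -9760*1/29566 + 1411 = -4880/14783 + 1411 = 20853933/14783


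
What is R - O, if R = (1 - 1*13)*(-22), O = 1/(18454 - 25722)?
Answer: 1918753/7268 ≈ 264.00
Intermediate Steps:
O = -1/7268 (O = 1/(-7268) = -1/7268 ≈ -0.00013759)
R = 264 (R = (1 - 13)*(-22) = -12*(-22) = 264)
R - O = 264 - 1*(-1/7268) = 264 + 1/7268 = 1918753/7268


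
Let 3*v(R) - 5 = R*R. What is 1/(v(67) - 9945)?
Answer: -1/8447 ≈ -0.00011839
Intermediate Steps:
v(R) = 5/3 + R²/3 (v(R) = 5/3 + (R*R)/3 = 5/3 + R²/3)
1/(v(67) - 9945) = 1/((5/3 + (⅓)*67²) - 9945) = 1/((5/3 + (⅓)*4489) - 9945) = 1/((5/3 + 4489/3) - 9945) = 1/(1498 - 9945) = 1/(-8447) = -1/8447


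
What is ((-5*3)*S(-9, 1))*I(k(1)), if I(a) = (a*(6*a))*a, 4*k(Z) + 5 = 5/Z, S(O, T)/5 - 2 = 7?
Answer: 0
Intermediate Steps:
S(O, T) = 45 (S(O, T) = 10 + 5*7 = 10 + 35 = 45)
k(Z) = -5/4 + 5/(4*Z) (k(Z) = -5/4 + (5/Z)/4 = -5/4 + 5/(4*Z))
I(a) = 6*a³ (I(a) = (6*a²)*a = 6*a³)
((-5*3)*S(-9, 1))*I(k(1)) = (-5*3*45)*(6*((5/4)*(1 - 1*1)/1)³) = (-15*45)*(6*((5/4)*1*(1 - 1))³) = -4050*((5/4)*1*0)³ = -4050*0³ = -4050*0 = -675*0 = 0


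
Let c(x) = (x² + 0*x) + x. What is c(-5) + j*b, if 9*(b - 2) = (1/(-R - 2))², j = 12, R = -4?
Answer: 133/3 ≈ 44.333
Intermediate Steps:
c(x) = x + x² (c(x) = (x² + 0) + x = x² + x = x + x²)
b = 73/36 (b = 2 + (1/(-1*(-4) - 2))²/9 = 2 + (1/(4 - 2))²/9 = 2 + (1/2)²/9 = 2 + (½)²/9 = 2 + (⅑)*(¼) = 2 + 1/36 = 73/36 ≈ 2.0278)
c(-5) + j*b = -5*(1 - 5) + 12*(73/36) = -5*(-4) + 73/3 = 20 + 73/3 = 133/3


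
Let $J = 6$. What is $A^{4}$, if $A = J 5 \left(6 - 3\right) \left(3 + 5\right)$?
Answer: $268738560000$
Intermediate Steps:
$A = 720$ ($A = 6 \cdot 5 \left(6 - 3\right) \left(3 + 5\right) = 30 \cdot 3 \cdot 8 = 30 \cdot 24 = 720$)
$A^{4} = 720^{4} = 268738560000$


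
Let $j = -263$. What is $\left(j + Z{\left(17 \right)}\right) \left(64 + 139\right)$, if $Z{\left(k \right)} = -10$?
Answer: $-55419$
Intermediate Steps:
$\left(j + Z{\left(17 \right)}\right) \left(64 + 139\right) = \left(-263 - 10\right) \left(64 + 139\right) = \left(-273\right) 203 = -55419$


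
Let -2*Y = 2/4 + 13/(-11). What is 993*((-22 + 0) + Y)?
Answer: -946329/44 ≈ -21507.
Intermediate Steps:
Y = 15/44 (Y = -(2/4 + 13/(-11))/2 = -(2*(¼) + 13*(-1/11))/2 = -(½ - 13/11)/2 = -½*(-15/22) = 15/44 ≈ 0.34091)
993*((-22 + 0) + Y) = 993*((-22 + 0) + 15/44) = 993*(-22 + 15/44) = 993*(-953/44) = -946329/44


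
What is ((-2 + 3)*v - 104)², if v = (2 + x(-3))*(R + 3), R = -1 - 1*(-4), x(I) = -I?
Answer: 5476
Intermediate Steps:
R = 3 (R = -1 + 4 = 3)
v = 30 (v = (2 - 1*(-3))*(3 + 3) = (2 + 3)*6 = 5*6 = 30)
((-2 + 3)*v - 104)² = ((-2 + 3)*30 - 104)² = (1*30 - 104)² = (30 - 104)² = (-74)² = 5476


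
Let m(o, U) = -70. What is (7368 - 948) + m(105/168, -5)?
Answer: 6350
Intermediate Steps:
(7368 - 948) + m(105/168, -5) = (7368 - 948) - 70 = 6420 - 70 = 6350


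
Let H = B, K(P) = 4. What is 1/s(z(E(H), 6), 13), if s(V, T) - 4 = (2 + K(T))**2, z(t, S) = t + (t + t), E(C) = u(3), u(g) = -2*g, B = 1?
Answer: 1/40 ≈ 0.025000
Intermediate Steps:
H = 1
E(C) = -6 (E(C) = -2*3 = -6)
z(t, S) = 3*t (z(t, S) = t + 2*t = 3*t)
s(V, T) = 40 (s(V, T) = 4 + (2 + 4)**2 = 4 + 6**2 = 4 + 36 = 40)
1/s(z(E(H), 6), 13) = 1/40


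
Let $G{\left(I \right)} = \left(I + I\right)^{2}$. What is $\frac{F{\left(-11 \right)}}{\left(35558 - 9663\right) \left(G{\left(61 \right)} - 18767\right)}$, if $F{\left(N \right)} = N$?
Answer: $\frac{1}{9140935} \approx 1.094 \cdot 10^{-7}$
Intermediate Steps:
$G{\left(I \right)} = 4 I^{2}$ ($G{\left(I \right)} = \left(2 I\right)^{2} = 4 I^{2}$)
$\frac{F{\left(-11 \right)}}{\left(35558 - 9663\right) \left(G{\left(61 \right)} - 18767\right)} = - \frac{11}{\left(35558 - 9663\right) \left(4 \cdot 61^{2} - 18767\right)} = - \frac{11}{25895 \left(4 \cdot 3721 - 18767\right)} = - \frac{11}{25895 \left(14884 - 18767\right)} = - \frac{11}{25895 \left(-3883\right)} = - \frac{11}{-100550285} = \left(-11\right) \left(- \frac{1}{100550285}\right) = \frac{1}{9140935}$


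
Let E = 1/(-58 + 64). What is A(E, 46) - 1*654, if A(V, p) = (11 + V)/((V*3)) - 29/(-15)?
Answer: -9446/15 ≈ -629.73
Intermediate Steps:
E = ⅙ (E = 1/6 = ⅙ ≈ 0.16667)
A(V, p) = 29/15 + (11 + V)/(3*V) (A(V, p) = (11 + V)/((3*V)) - 29*(-1/15) = (11 + V)*(1/(3*V)) + 29/15 = (11 + V)/(3*V) + 29/15 = 29/15 + (11 + V)/(3*V))
A(E, 46) - 1*654 = (55 + 34*(⅙))/(15*(⅙)) - 1*654 = (1/15)*6*(55 + 17/3) - 654 = (1/15)*6*(182/3) - 654 = 364/15 - 654 = -9446/15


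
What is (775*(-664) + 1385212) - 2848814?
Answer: -1978202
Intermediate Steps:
(775*(-664) + 1385212) - 2848814 = (-514600 + 1385212) - 2848814 = 870612 - 2848814 = -1978202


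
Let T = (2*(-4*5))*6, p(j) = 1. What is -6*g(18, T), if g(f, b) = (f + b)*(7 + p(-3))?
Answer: 10656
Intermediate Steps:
T = -240 (T = (2*(-20))*6 = -40*6 = -240)
g(f, b) = 8*b + 8*f (g(f, b) = (f + b)*(7 + 1) = (b + f)*8 = 8*b + 8*f)
-6*g(18, T) = -6*(8*(-240) + 8*18) = -6*(-1920 + 144) = -6*(-1776) = 10656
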